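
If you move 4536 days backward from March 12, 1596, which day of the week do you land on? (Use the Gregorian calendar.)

Tuesday

Mar 12, 1596 is a Tuesday.
4536 mod 7 = 0, so 4536 days before a Tuesday is Tuesday − 0 = Tuesday.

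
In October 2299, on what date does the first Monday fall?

October 1, 2299 is a Sunday.
The first Monday is therefore October 2 (1 days later).

October 2, 2299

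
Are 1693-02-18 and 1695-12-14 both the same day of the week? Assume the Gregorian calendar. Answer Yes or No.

Yes

From Feb 18, 1693 to Dec 14, 1695 is 1029 days.
1029 mod 7 = 0, so they are the same weekday.
(Feb 18, 1693 is a Wednesday; Dec 14, 1695 is a Wednesday.)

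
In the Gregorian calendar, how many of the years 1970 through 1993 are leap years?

6

Multiples of 4 in [1970,1993]: 6.
Of those, multiples of 100: 0 (not leap unless ÷400).
Multiples of 400: 0.
Leap years = 6 − 0 + 0 = 6.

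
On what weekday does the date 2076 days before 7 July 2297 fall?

Saturday

First find the weekday of Jul 7, 2297. Doomsday rule: the anchor day for the 2200s is Friday. For year 97: 97÷12 = 8 r 1, and 1÷4 = 0, so 8+1+0 = 9.
Friday + 9 ≡ Sunday — that's 2297's doomsday.
In July the doomsday date is Jul 11.
Jul 7 is 4 days before Jul 11; 4 mod 7 = 4, so Sunday − 4 = Wednesday.
2076 mod 7 = 4, so 2076 days before a Wednesday is Wednesday − 4 = Saturday.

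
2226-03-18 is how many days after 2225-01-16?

Jan 16, 2225 → Jan 16, 2226: 365 days.
Jan 16, 2226 → Feb 16, 2226: 31 days (January has 31).
Feb 16, 2226 → Mar 16, 2226: 28 days (February has 28).
Mar 16, 2226 → Mar 18, 2226: 2 days.
Total: 426 days.

426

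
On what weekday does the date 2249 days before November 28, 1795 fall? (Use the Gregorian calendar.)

Thursday

First find the weekday of Nov 28, 1795. Doomsday rule: the anchor day for the 1700s is Sunday. For year 95: 95÷12 = 7 r 11, and 11÷4 = 2, so 7+11+2 = 20.
Sunday + 20 ≡ Saturday — that's 1795's doomsday.
In November the doomsday date is Nov 7.
Nov 28 is 21 days after Nov 7; 21 mod 7 = 0, so Saturday + 0 = Saturday.
2249 mod 7 = 2, so 2249 days before a Saturday is Saturday − 2 = Thursday.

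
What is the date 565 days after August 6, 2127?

+366 (one year; includes Feb 29, 2128) → Aug 6, 2128 (199 left).
Aug has 31 days: +26 → Sep 1, 2128 (173 left).
Sep has 30 days: +30 → Oct 1, 2128 (143 left).
Oct has 31 days: +31 → Nov 1, 2128 (112 left).
Nov has 30 days: +30 → Dec 1, 2128 (82 left).
Dec has 31 days: +31 → Jan 1, 2129 (51 left).
Jan has 31 days: +31 → Feb 1, 2129 (20 left).
+20 → Feb 21, 2129.

February 21, 2129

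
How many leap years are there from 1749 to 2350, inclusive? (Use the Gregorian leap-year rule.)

Multiples of 4 in [1749,2350]: 150.
Of those, multiples of 100: 6 (not leap unless ÷400).
Multiples of 400: 1.
Leap years = 150 − 6 + 1 = 145.

145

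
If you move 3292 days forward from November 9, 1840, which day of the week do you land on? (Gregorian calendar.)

Nov 9, 1840 is a Monday.
3292 mod 7 = 2, so 3292 days after a Monday is Monday + 2 = Wednesday.

Wednesday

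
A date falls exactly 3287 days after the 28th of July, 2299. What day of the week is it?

First find the weekday of Jul 28, 2299. Doomsday rule: the anchor day for the 2200s is Friday. For year 99: 99÷12 = 8 r 3, and 3÷4 = 0, so 8+3+0 = 11.
Friday + 11 ≡ Tuesday — that's 2299's doomsday.
In July the doomsday date is Jul 11.
Jul 28 is 17 days after Jul 11; 17 mod 7 = 3, so Tuesday + 3 = Friday.
3287 mod 7 = 4, so 3287 days after a Friday is Friday + 4 = Tuesday.

Tuesday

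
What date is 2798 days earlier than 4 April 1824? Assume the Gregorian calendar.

August 6, 1816

−366 (one year; includes Feb 29, 1824) → Apr 4, 1823 (2432 left).
−365 (one year) → Apr 4, 1822 (2067 left).
−365 (one year) → Apr 4, 1821 (1702 left).
−365 (one year) → Apr 4, 1820 (1337 left).
−366 (one year; includes Feb 29, 1820) → Apr 4, 1819 (971 left).
−365 (one year) → Apr 4, 1818 (606 left).
−365 (one year) → Apr 4, 1817 (241 left).
−4 → Mar 31, 1817 (end of Mar, 31 days; 237 left).
−31 → Feb 28, 1817 (end of Feb, 28 days; 206 left).
−28 → Jan 31, 1817 (end of Jan, 31 days; 178 left).
−31 → Dec 31, 1816 (end of Dec, 31 days; 147 left).
−31 → Nov 30, 1816 (end of Nov, 30 days; 116 left).
−30 → Oct 31, 1816 (end of Oct, 31 days; 86 left).
−31 → Sep 30, 1816 (end of Sep, 30 days; 55 left).
−30 → Aug 31, 1816 (end of Aug, 31 days; 25 left).
−25 → Aug 6, 1816.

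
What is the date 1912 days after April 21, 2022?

+365 (one year) → Apr 21, 2023 (1547 left).
+366 (one year; includes Feb 29, 2024) → Apr 21, 2024 (1181 left).
+365 (one year) → Apr 21, 2025 (816 left).
+365 (one year) → Apr 21, 2026 (451 left).
+365 (one year) → Apr 21, 2027 (86 left).
Apr has 30 days: +10 → May 1, 2027 (76 left).
May has 31 days: +31 → Jun 1, 2027 (45 left).
Jun has 30 days: +30 → Jul 1, 2027 (15 left).
+15 → Jul 16, 2027.

July 16, 2027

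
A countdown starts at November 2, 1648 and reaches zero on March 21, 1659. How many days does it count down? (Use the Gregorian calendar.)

3791

Nov 2, 1648 → Nov 2, 1649: 365 days.
Nov 2, 1649 → Nov 2, 1650: 365 days.
Nov 2, 1650 → Nov 2, 1651: 365 days.
Nov 2, 1651 → Nov 2, 1652: 366 days (Feb 29, 1652 is in that span).
Nov 2, 1652 → Nov 2, 1653: 365 days.
Nov 2, 1653 → Nov 2, 1654: 365 days.
Nov 2, 1654 → Nov 2, 1655: 365 days.
Nov 2, 1655 → Nov 2, 1656: 366 days (Feb 29, 1656 is in that span).
Nov 2, 1656 → Nov 2, 1657: 365 days.
Nov 2, 1657 → Nov 2, 1658: 365 days.
Nov 2, 1658 → Dec 2, 1658: 30 days (November has 30).
Dec 2, 1658 → Jan 2, 1659: 31 days (December has 31).
Jan 2, 1659 → Feb 2, 1659: 31 days (January has 31).
Feb 2, 1659 → Mar 2, 1659: 28 days (February has 28).
Mar 2, 1659 → Mar 21, 1659: 19 days.
Total: 3791 days.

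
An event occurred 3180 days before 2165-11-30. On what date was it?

March 17, 2157

−365 (one year) → Nov 30, 2164 (2815 left).
−366 (one year; includes Feb 29, 2164) → Nov 30, 2163 (2449 left).
−365 (one year) → Nov 30, 2162 (2084 left).
−365 (one year) → Nov 30, 2161 (1719 left).
−365 (one year) → Nov 30, 2160 (1354 left).
−366 (one year; includes Feb 29, 2160) → Nov 30, 2159 (988 left).
−365 (one year) → Nov 30, 2158 (623 left).
−365 (one year) → Nov 30, 2157 (258 left).
−30 → Oct 31, 2157 (end of Oct, 31 days; 228 left).
−31 → Sep 30, 2157 (end of Sep, 30 days; 197 left).
−30 → Aug 31, 2157 (end of Aug, 31 days; 167 left).
−31 → Jul 31, 2157 (end of Jul, 31 days; 136 left).
−31 → Jun 30, 2157 (end of Jun, 30 days; 105 left).
−30 → May 31, 2157 (end of May, 31 days; 75 left).
−31 → Apr 30, 2157 (end of Apr, 30 days; 44 left).
−30 → Mar 31, 2157 (end of Mar, 31 days; 14 left).
−14 → Mar 17, 2157.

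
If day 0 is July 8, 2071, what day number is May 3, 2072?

300

Jul 8, 2071 → Aug 8, 2071: 31 days (July has 31).
Aug 8, 2071 → Sep 8, 2071: 31 days (August has 31).
Sep 8, 2071 → Oct 8, 2071: 30 days (September has 30).
Oct 8, 2071 → Nov 8, 2071: 31 days (October has 31).
Nov 8, 2071 → Dec 8, 2071: 30 days (November has 30).
Dec 8, 2071 → Jan 8, 2072: 31 days (December has 31).
Jan 8, 2072 → Feb 8, 2072: 31 days (January has 31).
Feb 8, 2072 → Mar 8, 2072: 29 days (February has 29).
Mar 8, 2072 → Apr 8, 2072: 31 days (March has 31).
Apr 8, 2072 → May 3, 2072: 25 days.
Total: 300 days.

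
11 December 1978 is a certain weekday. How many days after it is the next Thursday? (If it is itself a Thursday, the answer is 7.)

3

Dec 11, 1978 is a Monday.
From Monday to the next Thursday is 3 days.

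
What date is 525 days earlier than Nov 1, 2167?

−365 (one year) → Nov 1, 2166 (160 left).
−1 → Oct 31, 2166 (end of Oct, 31 days; 159 left).
−31 → Sep 30, 2166 (end of Sep, 30 days; 128 left).
−30 → Aug 31, 2166 (end of Aug, 31 days; 98 left).
−31 → Jul 31, 2166 (end of Jul, 31 days; 67 left).
−31 → Jun 30, 2166 (end of Jun, 30 days; 36 left).
−30 → May 31, 2166 (end of May, 31 days; 6 left).
−6 → May 25, 2166.

May 25, 2166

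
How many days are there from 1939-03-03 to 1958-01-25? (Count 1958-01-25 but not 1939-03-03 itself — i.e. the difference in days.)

6903

Mar 3, 1939 → Mar 3, 1940: 366 days (Feb 29, 1940 is in that span).
Mar 3, 1940 → Mar 3, 1941: 365 days.
Mar 3, 1941 → Mar 3, 1942: 365 days.
Mar 3, 1942 → Mar 3, 1943: 365 days.
Mar 3, 1943 → Mar 3, 1944: 366 days (Feb 29, 1944 is in that span).
Mar 3, 1944 → Mar 3, 1945: 365 days.
Mar 3, 1945 → Mar 3, 1946: 365 days.
Mar 3, 1946 → Mar 3, 1947: 365 days.
Mar 3, 1947 → Mar 3, 1948: 366 days (Feb 29, 1948 is in that span).
Mar 3, 1948 → Mar 3, 1949: 365 days.
Mar 3, 1949 → Mar 3, 1950: 365 days.
Mar 3, 1950 → Mar 3, 1951: 365 days.
Mar 3, 1951 → Mar 3, 1952: 366 days (Feb 29, 1952 is in that span).
Mar 3, 1952 → Mar 3, 1953: 365 days.
Mar 3, 1953 → Mar 3, 1954: 365 days.
Mar 3, 1954 → Mar 3, 1955: 365 days.
Mar 3, 1955 → Mar 3, 1956: 366 days (Feb 29, 1956 is in that span).
Mar 3, 1956 → Mar 3, 1957: 365 days.
Mar 3, 1957 → Apr 3, 1957: 31 days (March has 31).
Apr 3, 1957 → May 3, 1957: 30 days (April has 30).
May 3, 1957 → Jun 3, 1957: 31 days (May has 31).
Jun 3, 1957 → Jul 3, 1957: 30 days (June has 30).
Jul 3, 1957 → Aug 3, 1957: 31 days (July has 31).
Aug 3, 1957 → Sep 3, 1957: 31 days (August has 31).
Sep 3, 1957 → Oct 3, 1957: 30 days (September has 30).
Oct 3, 1957 → Nov 3, 1957: 31 days (October has 31).
Nov 3, 1957 → Dec 3, 1957: 30 days (November has 30).
Dec 3, 1957 → Jan 3, 1958: 31 days (December has 31).
Jan 3, 1958 → Jan 25, 1958: 22 days.
Total: 6903 days.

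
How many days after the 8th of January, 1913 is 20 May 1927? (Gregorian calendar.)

Jan 8, 1913 → Jan 8, 1914: 365 days.
Jan 8, 1914 → Jan 8, 1915: 365 days.
Jan 8, 1915 → Jan 8, 1916: 365 days.
Jan 8, 1916 → Jan 8, 1917: 366 days (Feb 29, 1916 is in that span).
Jan 8, 1917 → Jan 8, 1918: 365 days.
Jan 8, 1918 → Jan 8, 1919: 365 days.
Jan 8, 1919 → Jan 8, 1920: 365 days.
Jan 8, 1920 → Jan 8, 1921: 366 days (Feb 29, 1920 is in that span).
Jan 8, 1921 → Jan 8, 1922: 365 days.
Jan 8, 1922 → Jan 8, 1923: 365 days.
Jan 8, 1923 → Jan 8, 1924: 365 days.
Jan 8, 1924 → Jan 8, 1925: 366 days (Feb 29, 1924 is in that span).
Jan 8, 1925 → Jan 8, 1926: 365 days.
Jan 8, 1926 → Jan 8, 1927: 365 days.
Jan 8, 1927 → Feb 8, 1927: 31 days (January has 31).
Feb 8, 1927 → Mar 8, 1927: 28 days (February has 28).
Mar 8, 1927 → Apr 8, 1927: 31 days (March has 31).
Apr 8, 1927 → May 8, 1927: 30 days (April has 30).
May 8, 1927 → May 20, 1927: 12 days.
Total: 5245 days.

5245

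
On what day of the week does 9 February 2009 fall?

Doomsday rule: the anchor day for the 2000s is Tuesday. For year 09: 9÷12 = 0 r 9, and 9÷4 = 2, so 0+9+2 = 11.
Tuesday + 11 ≡ Saturday — that's 2009's doomsday.
In February the doomsday date is Feb 28 (2009 is not a leap year).
Feb 9 is 19 days before Feb 28; 19 mod 7 = 5, so Saturday − 5 = Monday.

Monday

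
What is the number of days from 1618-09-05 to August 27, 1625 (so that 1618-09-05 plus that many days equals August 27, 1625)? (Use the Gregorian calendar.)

Sep 5, 1618 → Sep 5, 1619: 365 days.
Sep 5, 1619 → Sep 5, 1620: 366 days (Feb 29, 1620 is in that span).
Sep 5, 1620 → Sep 5, 1621: 365 days.
Sep 5, 1621 → Sep 5, 1622: 365 days.
Sep 5, 1622 → Sep 5, 1623: 365 days.
Sep 5, 1623 → Sep 5, 1624: 366 days (Feb 29, 1624 is in that span).
Sep 5, 1624 → Oct 5, 1624: 30 days (September has 30).
Oct 5, 1624 → Nov 5, 1624: 31 days (October has 31).
Nov 5, 1624 → Dec 5, 1624: 30 days (November has 30).
Dec 5, 1624 → Jan 5, 1625: 31 days (December has 31).
Jan 5, 1625 → Feb 5, 1625: 31 days (January has 31).
Feb 5, 1625 → Mar 5, 1625: 28 days (February has 28).
Mar 5, 1625 → Apr 5, 1625: 31 days (March has 31).
Apr 5, 1625 → May 5, 1625: 30 days (April has 30).
May 5, 1625 → Jun 5, 1625: 31 days (May has 31).
Jun 5, 1625 → Jul 5, 1625: 30 days (June has 30).
Jul 5, 1625 → Aug 5, 1625: 31 days (July has 31).
Aug 5, 1625 → Aug 27, 1625: 22 days.
Total: 2548 days.

2548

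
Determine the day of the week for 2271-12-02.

Saturday

Doomsday rule: the anchor day for the 2200s is Friday. For year 71: 71÷12 = 5 r 11, and 11÷4 = 2, so 5+11+2 = 18.
Friday + 18 ≡ Tuesday — that's 2271's doomsday.
In December the doomsday date is Dec 12.
Dec 2 is 10 days before Dec 12; 10 mod 7 = 3, so Tuesday − 3 = Saturday.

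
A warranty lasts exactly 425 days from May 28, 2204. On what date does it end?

+365 (one year) → May 28, 2205 (60 left).
May has 31 days: +4 → Jun 1, 2205 (56 left).
Jun has 30 days: +30 → Jul 1, 2205 (26 left).
+26 → Jul 27, 2205.

July 27, 2205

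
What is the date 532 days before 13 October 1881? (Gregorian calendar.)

−365 (one year) → Oct 13, 1880 (167 left).
−13 → Sep 30, 1880 (end of Sep, 30 days; 154 left).
−30 → Aug 31, 1880 (end of Aug, 31 days; 124 left).
−31 → Jul 31, 1880 (end of Jul, 31 days; 93 left).
−31 → Jun 30, 1880 (end of Jun, 30 days; 62 left).
−30 → May 31, 1880 (end of May, 31 days; 32 left).
−31 → Apr 30, 1880 (end of Apr, 30 days; 1 left).
−1 → Apr 29, 1880.

April 29, 1880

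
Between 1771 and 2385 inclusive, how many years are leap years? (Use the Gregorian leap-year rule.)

Multiples of 4 in [1771,2385]: 154.
Of those, multiples of 100: 6 (not leap unless ÷400).
Multiples of 400: 1.
Leap years = 154 − 6 + 1 = 149.

149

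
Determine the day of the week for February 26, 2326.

Doomsday rule: the anchor day for the 2300s is Wednesday. For year 26: 26÷12 = 2 r 2, and 2÷4 = 0, so 2+2+0 = 4.
Wednesday + 4 ≡ Sunday — that's 2326's doomsday.
In February the doomsday date is Feb 28 (2326 is not a leap year).
Feb 26 is 2 days before Feb 28; 2 mod 7 = 2, so Sunday − 2 = Friday.

Friday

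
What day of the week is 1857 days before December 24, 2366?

Thursday

Dec 24, 2366 is a Saturday.
1857 mod 7 = 2, so 1857 days before a Saturday is Saturday − 2 = Thursday.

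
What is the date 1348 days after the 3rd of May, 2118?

+365 (one year) → May 3, 2119 (983 left).
+366 (one year; includes Feb 29, 2120) → May 3, 2120 (617 left).
+365 (one year) → May 3, 2121 (252 left).
May has 31 days: +29 → Jun 1, 2121 (223 left).
Jun has 30 days: +30 → Jul 1, 2121 (193 left).
Jul has 31 days: +31 → Aug 1, 2121 (162 left).
Aug has 31 days: +31 → Sep 1, 2121 (131 left).
Sep has 30 days: +30 → Oct 1, 2121 (101 left).
Oct has 31 days: +31 → Nov 1, 2121 (70 left).
Nov has 30 days: +30 → Dec 1, 2121 (40 left).
Dec has 31 days: +31 → Jan 1, 2122 (9 left).
+9 → Jan 10, 2122.

January 10, 2122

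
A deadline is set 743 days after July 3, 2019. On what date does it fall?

+366 (one year; includes Feb 29, 2020) → Jul 3, 2020 (377 left).
Jul has 31 days: +29 → Aug 1, 2020 (348 left).
Aug has 31 days: +31 → Sep 1, 2020 (317 left).
Sep has 30 days: +30 → Oct 1, 2020 (287 left).
Oct has 31 days: +31 → Nov 1, 2020 (256 left).
Nov has 30 days: +30 → Dec 1, 2020 (226 left).
Dec has 31 days: +31 → Jan 1, 2021 (195 left).
Jan has 31 days: +31 → Feb 1, 2021 (164 left).
Feb has 28 days: +28 → Mar 1, 2021 (136 left).
Mar has 31 days: +31 → Apr 1, 2021 (105 left).
Apr has 30 days: +30 → May 1, 2021 (75 left).
May has 31 days: +31 → Jun 1, 2021 (44 left).
Jun has 30 days: +30 → Jul 1, 2021 (14 left).
+14 → Jul 15, 2021.

July 15, 2021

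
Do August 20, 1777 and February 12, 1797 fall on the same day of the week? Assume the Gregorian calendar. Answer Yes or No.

No

From Aug 20, 1777 to Feb 12, 1797 is 7116 days.
7116 mod 7 = 4, so they are different weekdays.
(Aug 20, 1777 is a Wednesday; Feb 12, 1797 is a Sunday.)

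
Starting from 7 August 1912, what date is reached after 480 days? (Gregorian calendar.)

+365 (one year) → Aug 7, 1913 (115 left).
Aug has 31 days: +25 → Sep 1, 1913 (90 left).
Sep has 30 days: +30 → Oct 1, 1913 (60 left).
Oct has 31 days: +31 → Nov 1, 1913 (29 left).
+29 → Nov 30, 1913.

November 30, 1913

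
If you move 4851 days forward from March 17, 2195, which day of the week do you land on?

Tuesday

Mar 17, 2195 is a Tuesday.
4851 mod 7 = 0, so 4851 days after a Tuesday is Tuesday + 0 = Tuesday.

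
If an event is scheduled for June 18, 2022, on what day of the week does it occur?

Doomsday rule: the anchor day for the 2000s is Tuesday. For year 22: 22÷12 = 1 r 10, and 10÷4 = 2, so 1+10+2 = 13.
Tuesday + 13 ≡ Monday — that's 2022's doomsday.
In June the doomsday date is Jun 6.
Jun 18 is 12 days after Jun 6; 12 mod 7 = 5, so Monday + 5 = Saturday.

Saturday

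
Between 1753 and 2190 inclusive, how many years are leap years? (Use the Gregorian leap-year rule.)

106

Multiples of 4 in [1753,2190]: 109.
Of those, multiples of 100: 4 (not leap unless ÷400).
Multiples of 400: 1.
Leap years = 109 − 4 + 1 = 106.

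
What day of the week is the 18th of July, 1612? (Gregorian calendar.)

Wednesday

Doomsday rule: the anchor day for the 1600s is Tuesday. For year 12: 12÷12 = 1 r 0, and 0÷4 = 0, so 1+0+0 = 1.
Tuesday + 1 ≡ Wednesday — that's 1612's doomsday.
In July the doomsday date is Jul 11.
Jul 18 is 7 days after Jul 11; 7 mod 7 = 0, so Wednesday + 0 = Wednesday.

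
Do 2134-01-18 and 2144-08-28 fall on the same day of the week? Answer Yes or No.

From Jan 18, 2134 to Aug 28, 2144 is 3875 days.
3875 mod 7 = 4, so they are different weekdays.
(Jan 18, 2134 is a Monday; Aug 28, 2144 is a Friday.)

No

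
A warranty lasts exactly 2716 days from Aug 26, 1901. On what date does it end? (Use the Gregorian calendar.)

+365 (one year) → Aug 26, 1902 (2351 left).
+365 (one year) → Aug 26, 1903 (1986 left).
+366 (one year; includes Feb 29, 1904) → Aug 26, 1904 (1620 left).
+365 (one year) → Aug 26, 1905 (1255 left).
+365 (one year) → Aug 26, 1906 (890 left).
+365 (one year) → Aug 26, 1907 (525 left).
+366 (one year; includes Feb 29, 1908) → Aug 26, 1908 (159 left).
Aug has 31 days: +6 → Sep 1, 1908 (153 left).
Sep has 30 days: +30 → Oct 1, 1908 (123 left).
Oct has 31 days: +31 → Nov 1, 1908 (92 left).
Nov has 30 days: +30 → Dec 1, 1908 (62 left).
Dec has 31 days: +31 → Jan 1, 1909 (31 left).
Jan has 31 days: +31 → Feb 1, 1909 (0 left).

February 1, 1909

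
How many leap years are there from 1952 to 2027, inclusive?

19

Multiples of 4 in [1952,2027]: 19.
Of those, multiples of 100: 1 (not leap unless ÷400).
Multiples of 400: 1.
Leap years = 19 − 1 + 1 = 19.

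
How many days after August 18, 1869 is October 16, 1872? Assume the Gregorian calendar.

Aug 18, 1869 → Aug 18, 1870: 365 days.
Aug 18, 1870 → Aug 18, 1871: 365 days.
Aug 18, 1871 → Aug 18, 1872: 366 days (Feb 29, 1872 is in that span).
Aug 18, 1872 → Sep 18, 1872: 31 days (August has 31).
Sep 18, 1872 → Oct 16, 1872: 28 days.
Total: 1155 days.

1155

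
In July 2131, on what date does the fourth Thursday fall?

July 26, 2131

July 1, 2131 is a Sunday.
The first Thursday is therefore July 5 (4 days later).
The fourth Thursday is 5 + 3×7 = July 26.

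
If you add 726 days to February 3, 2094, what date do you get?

+365 (one year) → Feb 3, 2095 (361 left).
Feb has 28 days: +26 → Mar 1, 2095 (335 left).
Mar has 31 days: +31 → Apr 1, 2095 (304 left).
Apr has 30 days: +30 → May 1, 2095 (274 left).
May has 31 days: +31 → Jun 1, 2095 (243 left).
Jun has 30 days: +30 → Jul 1, 2095 (213 left).
Jul has 31 days: +31 → Aug 1, 2095 (182 left).
Aug has 31 days: +31 → Sep 1, 2095 (151 left).
Sep has 30 days: +30 → Oct 1, 2095 (121 left).
Oct has 31 days: +31 → Nov 1, 2095 (90 left).
Nov has 30 days: +30 → Dec 1, 2095 (60 left).
Dec has 31 days: +31 → Jan 1, 2096 (29 left).
+29 → Jan 30, 2096.

January 30, 2096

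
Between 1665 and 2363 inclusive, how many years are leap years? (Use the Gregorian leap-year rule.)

168

Multiples of 4 in [1665,2363]: 174.
Of those, multiples of 100: 7 (not leap unless ÷400).
Multiples of 400: 1.
Leap years = 174 − 7 + 1 = 168.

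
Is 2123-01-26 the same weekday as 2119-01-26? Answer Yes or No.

From Jan 26, 2119 to Jan 26, 2123 is 1461 days.
1461 mod 7 = 5, so they are different weekdays.
(Jan 26, 2119 is a Thursday; Jan 26, 2123 is a Tuesday.)

No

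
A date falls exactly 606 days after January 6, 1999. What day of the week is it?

Jan 6, 1999 is a Wednesday.
606 mod 7 = 4, so 606 days after a Wednesday is Wednesday + 4 = Sunday.

Sunday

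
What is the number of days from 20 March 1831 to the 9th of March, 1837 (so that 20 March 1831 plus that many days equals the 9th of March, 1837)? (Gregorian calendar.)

2181

Mar 20, 1831 → Mar 20, 1832: 366 days (Feb 29, 1832 is in that span).
Mar 20, 1832 → Mar 20, 1833: 365 days.
Mar 20, 1833 → Mar 20, 1834: 365 days.
Mar 20, 1834 → Mar 20, 1835: 365 days.
Mar 20, 1835 → Mar 20, 1836: 366 days (Feb 29, 1836 is in that span).
Mar 20, 1836 → Apr 20, 1836: 31 days (March has 31).
Apr 20, 1836 → May 20, 1836: 30 days (April has 30).
May 20, 1836 → Jun 20, 1836: 31 days (May has 31).
Jun 20, 1836 → Jul 20, 1836: 30 days (June has 30).
Jul 20, 1836 → Aug 20, 1836: 31 days (July has 31).
Aug 20, 1836 → Sep 20, 1836: 31 days (August has 31).
Sep 20, 1836 → Oct 20, 1836: 30 days (September has 30).
Oct 20, 1836 → Nov 20, 1836: 31 days (October has 31).
Nov 20, 1836 → Dec 20, 1836: 30 days (November has 30).
Dec 20, 1836 → Jan 20, 1837: 31 days (December has 31).
Jan 20, 1837 → Feb 20, 1837: 31 days (January has 31).
Feb 20, 1837 → Mar 9, 1837: 17 days.
Total: 2181 days.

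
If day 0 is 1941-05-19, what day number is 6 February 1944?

May 19, 1941 → May 19, 1942: 365 days.
May 19, 1942 → May 19, 1943: 365 days.
May 19, 1943 → Jun 19, 1943: 31 days (May has 31).
Jun 19, 1943 → Jul 19, 1943: 30 days (June has 30).
Jul 19, 1943 → Aug 19, 1943: 31 days (July has 31).
Aug 19, 1943 → Sep 19, 1943: 31 days (August has 31).
Sep 19, 1943 → Oct 19, 1943: 30 days (September has 30).
Oct 19, 1943 → Nov 19, 1943: 31 days (October has 31).
Nov 19, 1943 → Dec 19, 1943: 30 days (November has 30).
Dec 19, 1943 → Jan 19, 1944: 31 days (December has 31).
Jan 19, 1944 → Feb 6, 1944: 18 days.
Total: 993 days.

993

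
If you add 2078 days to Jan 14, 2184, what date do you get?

+366 (one year; includes Feb 29, 2184) → Jan 14, 2185 (1712 left).
+365 (one year) → Jan 14, 2186 (1347 left).
+365 (one year) → Jan 14, 2187 (982 left).
+365 (one year) → Jan 14, 2188 (617 left).
+366 (one year; includes Feb 29, 2188) → Jan 14, 2189 (251 left).
Jan has 31 days: +18 → Feb 1, 2189 (233 left).
Feb has 28 days: +28 → Mar 1, 2189 (205 left).
Mar has 31 days: +31 → Apr 1, 2189 (174 left).
Apr has 30 days: +30 → May 1, 2189 (144 left).
May has 31 days: +31 → Jun 1, 2189 (113 left).
Jun has 30 days: +30 → Jul 1, 2189 (83 left).
Jul has 31 days: +31 → Aug 1, 2189 (52 left).
Aug has 31 days: +31 → Sep 1, 2189 (21 left).
+21 → Sep 22, 2189.

September 22, 2189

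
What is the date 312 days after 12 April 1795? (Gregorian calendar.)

Apr has 30 days: +19 → May 1, 1795 (293 left).
May has 31 days: +31 → Jun 1, 1795 (262 left).
Jun has 30 days: +30 → Jul 1, 1795 (232 left).
Jul has 31 days: +31 → Aug 1, 1795 (201 left).
Aug has 31 days: +31 → Sep 1, 1795 (170 left).
Sep has 30 days: +30 → Oct 1, 1795 (140 left).
Oct has 31 days: +31 → Nov 1, 1795 (109 left).
Nov has 30 days: +30 → Dec 1, 1795 (79 left).
Dec has 31 days: +31 → Jan 1, 1796 (48 left).
Jan has 31 days: +31 → Feb 1, 1796 (17 left).
+17 → Feb 18, 1796.

February 18, 1796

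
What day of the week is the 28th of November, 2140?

Monday

Doomsday rule: the anchor day for the 2100s is Sunday. For year 40: 40÷12 = 3 r 4, and 4÷4 = 1, so 3+4+1 = 8.
Sunday + 8 ≡ Monday — that's 2140's doomsday.
In November the doomsday date is Nov 7.
Nov 28 is 21 days after Nov 7; 21 mod 7 = 0, so Monday + 0 = Monday.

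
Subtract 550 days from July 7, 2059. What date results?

−365 (one year) → Jul 7, 2058 (185 left).
−7 → Jun 30, 2058 (end of Jun, 30 days; 178 left).
−30 → May 31, 2058 (end of May, 31 days; 148 left).
−31 → Apr 30, 2058 (end of Apr, 30 days; 117 left).
−30 → Mar 31, 2058 (end of Mar, 31 days; 87 left).
−31 → Feb 28, 2058 (end of Feb, 28 days; 56 left).
−28 → Jan 31, 2058 (end of Jan, 31 days; 28 left).
−28 → Jan 3, 2058.

January 3, 2058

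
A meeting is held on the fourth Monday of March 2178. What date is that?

March 23, 2178

March 1, 2178 is a Sunday.
The first Monday is therefore March 2 (1 days later).
The fourth Monday is 2 + 3×7 = March 23.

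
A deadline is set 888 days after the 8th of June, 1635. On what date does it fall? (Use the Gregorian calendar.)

+366 (one year; includes Feb 29, 1636) → Jun 8, 1636 (522 left).
+365 (one year) → Jun 8, 1637 (157 left).
Jun has 30 days: +23 → Jul 1, 1637 (134 left).
Jul has 31 days: +31 → Aug 1, 1637 (103 left).
Aug has 31 days: +31 → Sep 1, 1637 (72 left).
Sep has 30 days: +30 → Oct 1, 1637 (42 left).
Oct has 31 days: +31 → Nov 1, 1637 (11 left).
+11 → Nov 12, 1637.

November 12, 1637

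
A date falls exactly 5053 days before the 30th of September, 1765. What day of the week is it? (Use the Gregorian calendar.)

Sep 30, 1765 is a Monday.
5053 mod 7 = 6, so 5053 days before a Monday is Monday − 6 = Tuesday.

Tuesday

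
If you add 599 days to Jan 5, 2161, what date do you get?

+365 (one year) → Jan 5, 2162 (234 left).
Jan has 31 days: +27 → Feb 1, 2162 (207 left).
Feb has 28 days: +28 → Mar 1, 2162 (179 left).
Mar has 31 days: +31 → Apr 1, 2162 (148 left).
Apr has 30 days: +30 → May 1, 2162 (118 left).
May has 31 days: +31 → Jun 1, 2162 (87 left).
Jun has 30 days: +30 → Jul 1, 2162 (57 left).
Jul has 31 days: +31 → Aug 1, 2162 (26 left).
+26 → Aug 27, 2162.

August 27, 2162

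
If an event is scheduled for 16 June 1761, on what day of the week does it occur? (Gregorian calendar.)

Tuesday

Doomsday rule: the anchor day for the 1700s is Sunday. For year 61: 61÷12 = 5 r 1, and 1÷4 = 0, so 5+1+0 = 6.
Sunday + 6 ≡ Saturday — that's 1761's doomsday.
In June the doomsday date is Jun 6.
Jun 16 is 10 days after Jun 6; 10 mod 7 = 3, so Saturday + 3 = Tuesday.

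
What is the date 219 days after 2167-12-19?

Dec has 31 days: +13 → Jan 1, 2168 (206 left).
Jan has 31 days: +31 → Feb 1, 2168 (175 left).
Feb has 29 days: +29 → Mar 1, 2168 (146 left).
Mar has 31 days: +31 → Apr 1, 2168 (115 left).
Apr has 30 days: +30 → May 1, 2168 (85 left).
May has 31 days: +31 → Jun 1, 2168 (54 left).
Jun has 30 days: +30 → Jul 1, 2168 (24 left).
+24 → Jul 25, 2168.

July 25, 2168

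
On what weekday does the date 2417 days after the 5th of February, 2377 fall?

Feb 5, 2377 is a Saturday.
2417 mod 7 = 2, so 2417 days after a Saturday is Saturday + 2 = Monday.

Monday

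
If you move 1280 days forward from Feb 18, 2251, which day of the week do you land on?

First find the weekday of Feb 18, 2251. Doomsday rule: the anchor day for the 2200s is Friday. For year 51: 51÷12 = 4 r 3, and 3÷4 = 0, so 4+3+0 = 7.
Friday + 7 ≡ Friday — that's 2251's doomsday.
In February the doomsday date is Feb 28 (2251 is not a leap year).
Feb 18 is 10 days before Feb 28; 10 mod 7 = 3, so Friday − 3 = Tuesday.
1280 mod 7 = 6, so 1280 days after a Tuesday is Tuesday + 6 = Monday.

Monday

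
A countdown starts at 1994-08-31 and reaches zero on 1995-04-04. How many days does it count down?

216

Aug 31, 1994 → Sep 30, 1994: 30 days (August has 31).
Sep 30, 1994 → Oct 30, 1994: 30 days (September has 30).
Oct 30, 1994 → Nov 30, 1994: 31 days (October has 31).
Nov 30, 1994 → Dec 30, 1994: 30 days (November has 30).
Dec 30, 1994 → Jan 30, 1995: 31 days (December has 31).
Jan 30, 1995 → Feb 28, 1995: 29 days (January has 31).
Feb 28, 1995 → Mar 28, 1995: 28 days (February has 28).
Mar 28, 1995 → Apr 4, 1995: 7 days.
Total: 216 days.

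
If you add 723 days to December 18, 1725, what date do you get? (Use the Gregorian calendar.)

December 11, 1727

+365 (one year) → Dec 18, 1726 (358 left).
Dec has 31 days: +14 → Jan 1, 1727 (344 left).
Jan has 31 days: +31 → Feb 1, 1727 (313 left).
Feb has 28 days: +28 → Mar 1, 1727 (285 left).
Mar has 31 days: +31 → Apr 1, 1727 (254 left).
Apr has 30 days: +30 → May 1, 1727 (224 left).
May has 31 days: +31 → Jun 1, 1727 (193 left).
Jun has 30 days: +30 → Jul 1, 1727 (163 left).
Jul has 31 days: +31 → Aug 1, 1727 (132 left).
Aug has 31 days: +31 → Sep 1, 1727 (101 left).
Sep has 30 days: +30 → Oct 1, 1727 (71 left).
Oct has 31 days: +31 → Nov 1, 1727 (40 left).
Nov has 30 days: +30 → Dec 1, 1727 (10 left).
+10 → Dec 11, 1727.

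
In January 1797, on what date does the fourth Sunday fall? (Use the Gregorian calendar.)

January 22, 1797

January 1, 1797 is a Sunday.
The first Sunday is therefore January 1 (same day).
The fourth Sunday is 1 + 3×7 = January 22.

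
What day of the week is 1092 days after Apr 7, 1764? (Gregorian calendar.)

First find the weekday of Apr 7, 1764. Doomsday rule: the anchor day for the 1700s is Sunday. For year 64: 64÷12 = 5 r 4, and 4÷4 = 1, so 5+4+1 = 10.
Sunday + 10 ≡ Wednesday — that's 1764's doomsday.
In April the doomsday date is Apr 4.
Apr 7 is 3 days after Apr 4; 3 mod 7 = 3, so Wednesday + 3 = Saturday.
1092 mod 7 = 0, so 1092 days after a Saturday is Saturday + 0 = Saturday.

Saturday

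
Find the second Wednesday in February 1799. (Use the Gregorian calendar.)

February 1, 1799 is a Friday.
The first Wednesday is therefore February 6 (5 days later).
The second Wednesday is 6 + 1×7 = February 13.

February 13, 1799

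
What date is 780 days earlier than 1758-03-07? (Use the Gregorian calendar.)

−365 (one year) → Mar 7, 1757 (415 left).
−365 (one year) → Mar 7, 1756 (50 left).
−7 → Feb 29, 1756 (end of Feb, 29 days; 43 left).
−29 → Jan 31, 1756 (end of Jan, 31 days; 14 left).
−14 → Jan 17, 1756.

January 17, 1756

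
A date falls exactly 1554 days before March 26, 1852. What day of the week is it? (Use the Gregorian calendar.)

First find the weekday of Mar 26, 1852. Doomsday rule: the anchor day for the 1800s is Friday. For year 52: 52÷12 = 4 r 4, and 4÷4 = 1, so 4+4+1 = 9.
Friday + 9 ≡ Sunday — that's 1852's doomsday.
In March the doomsday date is Mar 14.
Mar 26 is 12 days after Mar 14; 12 mod 7 = 5, so Sunday + 5 = Friday.
1554 mod 7 = 0, so 1554 days before a Friday is Friday − 0 = Friday.

Friday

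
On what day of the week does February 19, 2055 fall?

Friday

Doomsday rule: the anchor day for the 2000s is Tuesday. For year 55: 55÷12 = 4 r 7, and 7÷4 = 1, so 4+7+1 = 12.
Tuesday + 12 ≡ Sunday — that's 2055's doomsday.
In February the doomsday date is Feb 28 (2055 is not a leap year).
Feb 19 is 9 days before Feb 28; 9 mod 7 = 2, so Sunday − 2 = Friday.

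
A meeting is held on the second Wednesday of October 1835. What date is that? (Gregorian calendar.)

October 1, 1835 is a Thursday.
The first Wednesday is therefore October 7 (6 days later).
The second Wednesday is 7 + 1×7 = October 14.

October 14, 1835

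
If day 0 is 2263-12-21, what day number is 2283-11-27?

Dec 21, 2263 → Dec 21, 2264: 366 days (Feb 29, 2264 is in that span).
Dec 21, 2264 → Dec 21, 2265: 365 days.
Dec 21, 2265 → Dec 21, 2266: 365 days.
Dec 21, 2266 → Dec 21, 2267: 365 days.
Dec 21, 2267 → Dec 21, 2268: 366 days (Feb 29, 2268 is in that span).
Dec 21, 2268 → Dec 21, 2269: 365 days.
Dec 21, 2269 → Dec 21, 2270: 365 days.
Dec 21, 2270 → Dec 21, 2271: 365 days.
Dec 21, 2271 → Dec 21, 2272: 366 days (Feb 29, 2272 is in that span).
Dec 21, 2272 → Dec 21, 2273: 365 days.
Dec 21, 2273 → Dec 21, 2274: 365 days.
Dec 21, 2274 → Dec 21, 2275: 365 days.
Dec 21, 2275 → Dec 21, 2276: 366 days (Feb 29, 2276 is in that span).
Dec 21, 2276 → Dec 21, 2277: 365 days.
Dec 21, 2277 → Dec 21, 2278: 365 days.
Dec 21, 2278 → Dec 21, 2279: 365 days.
Dec 21, 2279 → Dec 21, 2280: 366 days (Feb 29, 2280 is in that span).
Dec 21, 2280 → Dec 21, 2281: 365 days.
Dec 21, 2281 → Dec 21, 2282: 365 days.
Dec 21, 2282 → Jan 21, 2283: 31 days (December has 31).
Jan 21, 2283 → Feb 21, 2283: 31 days (January has 31).
Feb 21, 2283 → Mar 21, 2283: 28 days (February has 28).
Mar 21, 2283 → Apr 21, 2283: 31 days (March has 31).
Apr 21, 2283 → May 21, 2283: 30 days (April has 30).
May 21, 2283 → Jun 21, 2283: 31 days (May has 31).
Jun 21, 2283 → Jul 21, 2283: 30 days (June has 30).
Jul 21, 2283 → Aug 21, 2283: 31 days (July has 31).
Aug 21, 2283 → Sep 21, 2283: 31 days (August has 31).
Sep 21, 2283 → Oct 21, 2283: 30 days (September has 30).
Oct 21, 2283 → Nov 21, 2283: 31 days (October has 31).
Nov 21, 2283 → Nov 27, 2283: 6 days.
Total: 7281 days.

7281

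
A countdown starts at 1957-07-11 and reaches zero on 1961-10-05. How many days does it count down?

Jul 11, 1957 → Jul 11, 1958: 365 days.
Jul 11, 1958 → Jul 11, 1959: 365 days.
Jul 11, 1959 → Jul 11, 1960: 366 days (Feb 29, 1960 is in that span).
Jul 11, 1960 → Jul 11, 1961: 365 days.
Jul 11, 1961 → Aug 11, 1961: 31 days (July has 31).
Aug 11, 1961 → Sep 11, 1961: 31 days (August has 31).
Sep 11, 1961 → Oct 5, 1961: 24 days.
Total: 1547 days.

1547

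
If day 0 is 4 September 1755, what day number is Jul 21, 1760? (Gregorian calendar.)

1782

Sep 4, 1755 → Sep 4, 1756: 366 days (Feb 29, 1756 is in that span).
Sep 4, 1756 → Sep 4, 1757: 365 days.
Sep 4, 1757 → Sep 4, 1758: 365 days.
Sep 4, 1758 → Sep 4, 1759: 365 days.
Sep 4, 1759 → Oct 4, 1759: 30 days (September has 30).
Oct 4, 1759 → Nov 4, 1759: 31 days (October has 31).
Nov 4, 1759 → Dec 4, 1759: 30 days (November has 30).
Dec 4, 1759 → Jan 4, 1760: 31 days (December has 31).
Jan 4, 1760 → Feb 4, 1760: 31 days (January has 31).
Feb 4, 1760 → Mar 4, 1760: 29 days (February has 29).
Mar 4, 1760 → Apr 4, 1760: 31 days (March has 31).
Apr 4, 1760 → May 4, 1760: 30 days (April has 30).
May 4, 1760 → Jun 4, 1760: 31 days (May has 31).
Jun 4, 1760 → Jul 4, 1760: 30 days (June has 30).
Jul 4, 1760 → Jul 21, 1760: 17 days.
Total: 1782 days.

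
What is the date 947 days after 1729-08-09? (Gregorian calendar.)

March 13, 1732

+365 (one year) → Aug 9, 1730 (582 left).
+365 (one year) → Aug 9, 1731 (217 left).
Aug has 31 days: +23 → Sep 1, 1731 (194 left).
Sep has 30 days: +30 → Oct 1, 1731 (164 left).
Oct has 31 days: +31 → Nov 1, 1731 (133 left).
Nov has 30 days: +30 → Dec 1, 1731 (103 left).
Dec has 31 days: +31 → Jan 1, 1732 (72 left).
Jan has 31 days: +31 → Feb 1, 1732 (41 left).
Feb has 29 days: +29 → Mar 1, 1732 (12 left).
+12 → Mar 13, 1732.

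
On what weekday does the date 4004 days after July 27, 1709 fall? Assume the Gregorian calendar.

First find the weekday of Jul 27, 1709. Doomsday rule: the anchor day for the 1700s is Sunday. For year 09: 9÷12 = 0 r 9, and 9÷4 = 2, so 0+9+2 = 11.
Sunday + 11 ≡ Thursday — that's 1709's doomsday.
In July the doomsday date is Jul 11.
Jul 27 is 16 days after Jul 11; 16 mod 7 = 2, so Thursday + 2 = Saturday.
4004 mod 7 = 0, so 4004 days after a Saturday is Saturday + 0 = Saturday.

Saturday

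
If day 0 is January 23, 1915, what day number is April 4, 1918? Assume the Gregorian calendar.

1167

Jan 23, 1915 → Jan 23, 1916: 365 days.
Jan 23, 1916 → Jan 23, 1917: 366 days (Feb 29, 1916 is in that span).
Jan 23, 1917 → Jan 23, 1918: 365 days.
Jan 23, 1918 → Feb 23, 1918: 31 days (January has 31).
Feb 23, 1918 → Mar 23, 1918: 28 days (February has 28).
Mar 23, 1918 → Apr 4, 1918: 12 days.
Total: 1167 days.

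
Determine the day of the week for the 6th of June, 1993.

Sunday

Doomsday rule: the anchor day for the 1900s is Wednesday. For year 93: 93÷12 = 7 r 9, and 9÷4 = 2, so 7+9+2 = 18.
Wednesday + 18 ≡ Sunday — that's 1993's doomsday.
In June the doomsday date is Jun 6.
Jun 6 is the doomsday itself: Sunday.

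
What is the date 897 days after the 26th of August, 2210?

+365 (one year) → Aug 26, 2211 (532 left).
+366 (one year; includes Feb 29, 2212) → Aug 26, 2212 (166 left).
Aug has 31 days: +6 → Sep 1, 2212 (160 left).
Sep has 30 days: +30 → Oct 1, 2212 (130 left).
Oct has 31 days: +31 → Nov 1, 2212 (99 left).
Nov has 30 days: +30 → Dec 1, 2212 (69 left).
Dec has 31 days: +31 → Jan 1, 2213 (38 left).
Jan has 31 days: +31 → Feb 1, 2213 (7 left).
+7 → Feb 8, 2213.

February 8, 2213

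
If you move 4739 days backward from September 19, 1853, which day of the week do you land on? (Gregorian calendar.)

Sep 19, 1853 is a Monday.
4739 mod 7 = 0, so 4739 days before a Monday is Monday − 0 = Monday.

Monday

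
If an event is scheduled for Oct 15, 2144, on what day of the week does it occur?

Thursday

Doomsday rule: the anchor day for the 2100s is Sunday. For year 44: 44÷12 = 3 r 8, and 8÷4 = 2, so 3+8+2 = 13.
Sunday + 13 ≡ Saturday — that's 2144's doomsday.
In October the doomsday date is Oct 10.
Oct 15 is 5 days after Oct 10; 5 mod 7 = 5, so Saturday + 5 = Thursday.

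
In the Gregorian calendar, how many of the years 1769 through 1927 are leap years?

37

Multiples of 4 in [1769,1927]: 39.
Of those, multiples of 100: 2 (not leap unless ÷400).
Multiples of 400: 0.
Leap years = 39 − 2 + 0 = 37.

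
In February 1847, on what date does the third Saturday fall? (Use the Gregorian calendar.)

February 1, 1847 is a Monday.
The first Saturday is therefore February 6 (5 days later).
The third Saturday is 6 + 2×7 = February 20.

February 20, 1847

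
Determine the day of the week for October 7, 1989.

Doomsday rule: the anchor day for the 1900s is Wednesday. For year 89: 89÷12 = 7 r 5, and 5÷4 = 1, so 7+5+1 = 13.
Wednesday + 13 ≡ Tuesday — that's 1989's doomsday.
In October the doomsday date is Oct 10.
Oct 7 is 3 days before Oct 10; 3 mod 7 = 3, so Tuesday − 3 = Saturday.

Saturday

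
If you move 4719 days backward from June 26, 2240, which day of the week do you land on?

Jun 26, 2240 is a Friday.
4719 mod 7 = 1, so 4719 days before a Friday is Friday − 1 = Thursday.

Thursday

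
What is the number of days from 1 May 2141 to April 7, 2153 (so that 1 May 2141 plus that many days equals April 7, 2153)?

4359

May 1, 2141 → May 1, 2142: 365 days.
May 1, 2142 → May 1, 2143: 365 days.
May 1, 2143 → May 1, 2144: 366 days (Feb 29, 2144 is in that span).
May 1, 2144 → May 1, 2145: 365 days.
May 1, 2145 → May 1, 2146: 365 days.
May 1, 2146 → May 1, 2147: 365 days.
May 1, 2147 → May 1, 2148: 366 days (Feb 29, 2148 is in that span).
May 1, 2148 → May 1, 2149: 365 days.
May 1, 2149 → May 1, 2150: 365 days.
May 1, 2150 → May 1, 2151: 365 days.
May 1, 2151 → May 1, 2152: 366 days (Feb 29, 2152 is in that span).
May 1, 2152 → Jun 1, 2152: 31 days (May has 31).
Jun 1, 2152 → Jul 1, 2152: 30 days (June has 30).
Jul 1, 2152 → Aug 1, 2152: 31 days (July has 31).
Aug 1, 2152 → Sep 1, 2152: 31 days (August has 31).
Sep 1, 2152 → Oct 1, 2152: 30 days (September has 30).
Oct 1, 2152 → Nov 1, 2152: 31 days (October has 31).
Nov 1, 2152 → Dec 1, 2152: 30 days (November has 30).
Dec 1, 2152 → Jan 1, 2153: 31 days (December has 31).
Jan 1, 2153 → Feb 1, 2153: 31 days (January has 31).
Feb 1, 2153 → Mar 1, 2153: 28 days (February has 28).
Mar 1, 2153 → Apr 1, 2153: 31 days (March has 31).
Apr 1, 2153 → Apr 7, 2153: 6 days.
Total: 4359 days.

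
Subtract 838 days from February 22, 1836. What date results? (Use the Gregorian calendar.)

November 6, 1833

−365 (one year) → Feb 22, 1835 (473 left).
−365 (one year) → Feb 22, 1834 (108 left).
−22 → Jan 31, 1834 (end of Jan, 31 days; 86 left).
−31 → Dec 31, 1833 (end of Dec, 31 days; 55 left).
−31 → Nov 30, 1833 (end of Nov, 30 days; 24 left).
−24 → Nov 6, 1833.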